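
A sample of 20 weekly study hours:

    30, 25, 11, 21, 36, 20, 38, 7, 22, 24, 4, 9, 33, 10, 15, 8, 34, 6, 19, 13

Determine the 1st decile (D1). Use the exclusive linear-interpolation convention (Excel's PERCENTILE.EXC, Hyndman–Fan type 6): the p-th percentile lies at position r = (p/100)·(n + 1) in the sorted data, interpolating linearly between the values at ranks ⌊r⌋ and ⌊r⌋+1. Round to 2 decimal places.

Sorted: 4, 6, 7, 8, 9, 10, 11, 13, 15, 19, 20, 21, 22, 24, 25, 30, 33, 34, 36, 38.
n = 20.
r = (10/100)·(20 + 1) = 2.1.
Rank 2 is 6 and rank 3 is 7.
Interpolate: 6 + 0.1·(7 − 6) = 6 + 0.1·1 = 6.1.

6.10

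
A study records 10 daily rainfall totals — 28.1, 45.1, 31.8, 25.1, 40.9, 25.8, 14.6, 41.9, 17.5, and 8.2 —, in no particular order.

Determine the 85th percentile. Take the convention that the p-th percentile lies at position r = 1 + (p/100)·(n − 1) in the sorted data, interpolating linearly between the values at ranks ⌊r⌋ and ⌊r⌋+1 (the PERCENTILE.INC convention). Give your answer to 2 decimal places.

41.55

Sorted: 8.2, 14.6, 17.5, 25.1, 25.8, 28.1, 31.8, 40.9, 41.9, 45.1.
n = 10.
r = 1 + (85/100)·(10 − 1) = 1 + 7.65 = 8.65.
Rank 8 is 40.9 and rank 9 is 41.9.
Interpolate: 40.9 + 0.65·(41.9 − 40.9) = 40.9 + 0.65·1 = 41.55.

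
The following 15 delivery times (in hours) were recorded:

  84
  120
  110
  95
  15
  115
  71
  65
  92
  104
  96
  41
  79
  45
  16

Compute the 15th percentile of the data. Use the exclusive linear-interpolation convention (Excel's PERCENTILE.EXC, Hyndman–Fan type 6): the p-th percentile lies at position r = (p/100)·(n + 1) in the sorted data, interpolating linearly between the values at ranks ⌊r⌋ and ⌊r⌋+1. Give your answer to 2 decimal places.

26.00

Sorted: 15, 16, 41, 45, 65, 71, 79, 84, 92, 95, 96, 104, 110, 115, 120.
n = 15.
r = (15/100)·(15 + 1) = 2.4.
Rank 2 is 16 and rank 3 is 41.
Interpolate: 16 + 0.4·(41 − 16) = 16 + 0.4·25 = 26.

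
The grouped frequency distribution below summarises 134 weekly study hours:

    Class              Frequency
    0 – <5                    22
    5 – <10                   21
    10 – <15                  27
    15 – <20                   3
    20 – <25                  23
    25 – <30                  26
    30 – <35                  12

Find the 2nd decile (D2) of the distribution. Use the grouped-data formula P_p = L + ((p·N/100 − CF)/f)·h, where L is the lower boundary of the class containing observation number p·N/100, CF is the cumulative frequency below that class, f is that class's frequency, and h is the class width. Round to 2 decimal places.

6.14

N = 134; target position k = 20/100 · 134 = 26.8.
Cumulative frequencies: 22, 43, 70, 73, 96, 122, 134.
Observation 26.8 falls in the class 5 – <10.
L = 5, CF = 22, f = 21, h = 5.
P20 = 5 + ((26.8 − 22)/21)·5 = 5 + 1.14286 = 6.14286.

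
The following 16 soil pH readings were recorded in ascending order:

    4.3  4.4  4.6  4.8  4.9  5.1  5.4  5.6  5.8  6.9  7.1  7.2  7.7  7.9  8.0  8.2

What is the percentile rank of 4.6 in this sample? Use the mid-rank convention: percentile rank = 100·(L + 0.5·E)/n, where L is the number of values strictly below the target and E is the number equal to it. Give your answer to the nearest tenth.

Count below 4.6: L = 2; count equal: E = 1; n = 16.
Percentile rank = 100·(2 + 0.5·1)/16 = 100·2.5/16 = 15.62.

15.6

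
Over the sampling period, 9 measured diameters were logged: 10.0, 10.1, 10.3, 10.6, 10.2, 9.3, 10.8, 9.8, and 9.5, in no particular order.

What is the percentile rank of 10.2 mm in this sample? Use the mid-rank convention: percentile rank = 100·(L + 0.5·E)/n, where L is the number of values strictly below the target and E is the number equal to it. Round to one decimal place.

Sorted: 9.3, 9.5, 9.8, 10.0, 10.1, 10.2, 10.3, 10.6, 10.8.
Count below 10.2: L = 5; count equal: E = 1; n = 9.
Percentile rank = 100·(5 + 0.5·1)/9 = 100·5.5/9 = 61.11.

61.1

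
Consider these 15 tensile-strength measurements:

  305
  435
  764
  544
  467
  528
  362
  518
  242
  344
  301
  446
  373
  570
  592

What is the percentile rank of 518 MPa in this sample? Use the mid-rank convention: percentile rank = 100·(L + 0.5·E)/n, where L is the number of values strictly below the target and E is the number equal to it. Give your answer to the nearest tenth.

Sorted: 242, 301, 305, 344, 362, 373, 435, 446, 467, 518, 528, 544, 570, 592, 764.
Count below 518: L = 9; count equal: E = 1; n = 15.
Percentile rank = 100·(9 + 0.5·1)/15 = 100·9.5/15 = 63.33.

63.3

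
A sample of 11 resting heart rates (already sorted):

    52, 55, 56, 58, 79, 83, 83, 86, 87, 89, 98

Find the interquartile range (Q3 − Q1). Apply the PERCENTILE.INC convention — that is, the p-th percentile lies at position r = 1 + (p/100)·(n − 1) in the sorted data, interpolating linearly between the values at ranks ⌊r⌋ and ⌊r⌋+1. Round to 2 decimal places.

29.50

n = 11.
P25: r = 3.5; ranks 3–4 are 56, 58; interpolating gives 57.
P75: r = 8.5; ranks 8–9 are 86, 87; interpolating gives 86.5.
Difference: 86.5 − 57 = 29.5.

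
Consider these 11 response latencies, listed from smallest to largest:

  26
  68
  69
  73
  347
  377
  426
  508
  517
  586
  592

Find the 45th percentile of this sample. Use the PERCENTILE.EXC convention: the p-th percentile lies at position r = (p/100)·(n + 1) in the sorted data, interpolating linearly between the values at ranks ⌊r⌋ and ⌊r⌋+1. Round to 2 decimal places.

359.00

n = 11.
r = (45/100)·(11 + 1) = 5.4.
Rank 5 is 347 and rank 6 is 377.
Interpolate: 347 + 0.4·(377 − 347) = 347 + 0.4·30 = 359.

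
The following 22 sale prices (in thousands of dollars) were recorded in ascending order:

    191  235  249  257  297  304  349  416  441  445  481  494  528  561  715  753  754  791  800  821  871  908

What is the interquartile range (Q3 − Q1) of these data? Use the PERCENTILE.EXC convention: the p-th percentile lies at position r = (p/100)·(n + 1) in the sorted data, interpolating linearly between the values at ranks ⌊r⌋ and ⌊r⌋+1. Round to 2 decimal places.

461.00

n = 22.
P25: r = 5.75; ranks 5–6 are 297, 304; interpolating gives 302.25.
P75: r = 17.25; ranks 17–18 are 754, 791; interpolating gives 763.25.
Difference: 763.25 − 302.25 = 461.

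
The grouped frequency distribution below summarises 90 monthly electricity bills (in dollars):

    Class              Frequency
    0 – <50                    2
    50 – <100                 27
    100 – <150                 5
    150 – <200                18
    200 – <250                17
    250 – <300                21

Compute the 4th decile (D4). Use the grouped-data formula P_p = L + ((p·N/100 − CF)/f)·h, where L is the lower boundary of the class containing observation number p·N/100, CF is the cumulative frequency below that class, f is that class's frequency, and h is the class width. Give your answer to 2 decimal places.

155.56

N = 90; target position k = 40/100 · 90 = 36.
Cumulative frequencies: 2, 29, 34, 52, 69, 90.
Observation 36 falls in the class 150 – <200.
L = 150, CF = 34, f = 18, h = 50.
P40 = 150 + ((36 − 34)/18)·50 = 150 + 5.55556 = 155.556.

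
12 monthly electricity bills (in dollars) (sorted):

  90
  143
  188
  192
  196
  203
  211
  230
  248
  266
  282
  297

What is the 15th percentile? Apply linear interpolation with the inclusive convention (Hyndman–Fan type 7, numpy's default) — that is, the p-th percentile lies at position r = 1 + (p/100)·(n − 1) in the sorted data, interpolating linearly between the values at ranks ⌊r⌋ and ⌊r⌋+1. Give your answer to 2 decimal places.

n = 12.
r = 1 + (15/100)·(12 − 1) = 1 + 1.65 = 2.65.
Rank 2 is 143 and rank 3 is 188.
Interpolate: 143 + 0.65·(188 − 143) = 143 + 0.65·45 = 172.25.

172.25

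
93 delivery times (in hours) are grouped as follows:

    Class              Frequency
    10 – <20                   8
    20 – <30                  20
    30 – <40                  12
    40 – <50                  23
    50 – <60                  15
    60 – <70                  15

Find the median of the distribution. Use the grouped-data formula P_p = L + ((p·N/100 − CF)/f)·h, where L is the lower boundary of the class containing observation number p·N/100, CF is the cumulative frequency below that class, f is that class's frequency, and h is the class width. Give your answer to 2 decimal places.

42.83

N = 93; target position k = 50/100 · 93 = 46.5.
Cumulative frequencies: 8, 28, 40, 63, 78, 93.
Observation 46.5 falls in the class 40 – <50.
L = 40, CF = 40, f = 23, h = 10.
P50 = 40 + ((46.5 − 40)/23)·10 = 40 + 2.82609 = 42.8261.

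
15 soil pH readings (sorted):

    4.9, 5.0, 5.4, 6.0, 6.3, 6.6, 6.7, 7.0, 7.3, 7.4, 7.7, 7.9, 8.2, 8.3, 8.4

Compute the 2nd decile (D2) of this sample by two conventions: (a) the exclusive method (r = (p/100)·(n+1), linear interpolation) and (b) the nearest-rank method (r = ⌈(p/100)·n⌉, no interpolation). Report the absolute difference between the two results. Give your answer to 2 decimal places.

0.12

n = 15.
(a) r = 3.2; between ranks 3 (5.4) and 4 (6.0): 5.52.
(b) the nearest-rank method: rank 3 → 5.4.
|5.52 − 5.4| = 0.12.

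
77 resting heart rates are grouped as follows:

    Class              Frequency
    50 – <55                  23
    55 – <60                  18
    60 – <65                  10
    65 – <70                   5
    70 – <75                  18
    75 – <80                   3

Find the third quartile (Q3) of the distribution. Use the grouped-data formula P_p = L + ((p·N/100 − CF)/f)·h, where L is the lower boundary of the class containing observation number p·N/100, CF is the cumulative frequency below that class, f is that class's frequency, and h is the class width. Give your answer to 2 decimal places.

N = 77; target position k = 75/100 · 77 = 57.75.
Cumulative frequencies: 23, 41, 51, 56, 74, 77.
Observation 57.75 falls in the class 70 – <75.
L = 70, CF = 56, f = 18, h = 5.
P75 = 70 + ((57.75 − 56)/18)·5 = 70 + 0.486111 = 70.4861.

70.49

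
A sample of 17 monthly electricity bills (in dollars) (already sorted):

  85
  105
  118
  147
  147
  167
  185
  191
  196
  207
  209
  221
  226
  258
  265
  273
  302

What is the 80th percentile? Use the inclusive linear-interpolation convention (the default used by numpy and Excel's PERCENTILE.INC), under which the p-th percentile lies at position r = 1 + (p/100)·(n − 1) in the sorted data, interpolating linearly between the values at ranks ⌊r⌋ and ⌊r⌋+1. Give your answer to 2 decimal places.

251.60

n = 17.
r = 1 + (80/100)·(17 − 1) = 1 + 12.8 = 13.8.
Rank 13 is 226 and rank 14 is 258.
Interpolate: 226 + 0.8·(258 − 226) = 226 + 0.8·32 = 251.6.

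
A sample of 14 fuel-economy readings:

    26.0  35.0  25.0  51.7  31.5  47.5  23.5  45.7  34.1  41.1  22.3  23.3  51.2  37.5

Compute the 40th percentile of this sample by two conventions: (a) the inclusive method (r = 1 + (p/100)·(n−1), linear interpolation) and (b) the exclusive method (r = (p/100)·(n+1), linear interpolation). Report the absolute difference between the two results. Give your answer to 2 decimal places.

Sorted: 22.3, 23.3, 23.5, 25.0, 26.0, 31.5, 34.1, 35.0, 37.5, 41.1, 45.7, 47.5, 51.2, 51.7.
n = 14.
(a) r = 6.2; between ranks 6 (31.5) and 7 (34.1): 32.02.
(b) r = 6 → value at rank 6 = 31.5.
|32.02 − 31.5| = 0.52.

0.52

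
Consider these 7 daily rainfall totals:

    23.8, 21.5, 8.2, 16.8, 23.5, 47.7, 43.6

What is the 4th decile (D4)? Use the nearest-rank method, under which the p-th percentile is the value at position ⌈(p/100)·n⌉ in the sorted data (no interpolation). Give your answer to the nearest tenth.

Sorted: 8.2, 16.8, 21.5, 23.5, 23.8, 43.6, 47.7.
n = 7.
Position = ⌈40/100 · 7⌉ = ⌈2.8⌉ = 3.
The value at rank 3 is 21.5.

21.5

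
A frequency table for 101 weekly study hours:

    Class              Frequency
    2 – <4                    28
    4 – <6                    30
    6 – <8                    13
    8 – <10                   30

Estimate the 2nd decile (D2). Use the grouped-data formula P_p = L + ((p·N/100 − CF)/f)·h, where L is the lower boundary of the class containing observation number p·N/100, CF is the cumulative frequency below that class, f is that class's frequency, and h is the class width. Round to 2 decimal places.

3.44

N = 101; target position k = 20/100 · 101 = 20.2.
Cumulative frequencies: 28, 58, 71, 101.
Observation 20.2 falls in the class 2 – <4.
L = 2, CF = 0, f = 28, h = 2.
P20 = 2 + ((20.2 − 0)/28)·2 = 2 + 1.44286 = 3.44286.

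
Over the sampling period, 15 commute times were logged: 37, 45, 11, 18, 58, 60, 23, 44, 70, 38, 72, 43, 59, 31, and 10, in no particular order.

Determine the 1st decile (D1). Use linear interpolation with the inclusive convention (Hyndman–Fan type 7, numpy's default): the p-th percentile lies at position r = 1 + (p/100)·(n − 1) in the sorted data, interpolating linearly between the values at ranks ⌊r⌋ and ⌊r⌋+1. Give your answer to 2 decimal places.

Sorted: 10, 11, 18, 23, 31, 37, 38, 43, 44, 45, 58, 59, 60, 70, 72.
n = 15.
r = 1 + (10/100)·(15 − 1) = 1 + 1.4 = 2.4.
Rank 2 is 11 and rank 3 is 18.
Interpolate: 11 + 0.4·(18 − 11) = 11 + 0.4·7 = 13.8.

13.80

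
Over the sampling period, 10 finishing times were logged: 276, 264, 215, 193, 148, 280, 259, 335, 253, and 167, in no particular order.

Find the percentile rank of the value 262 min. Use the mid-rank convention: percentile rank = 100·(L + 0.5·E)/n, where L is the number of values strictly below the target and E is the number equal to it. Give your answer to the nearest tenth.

Sorted: 148, 167, 193, 215, 253, 259, 264, 276, 280, 335.
Count below 262: L = 6; count equal: E = 0; n = 10.
Percentile rank = 100·(6 + 0.5·0)/10 = 100·6/10 = 60.

60.0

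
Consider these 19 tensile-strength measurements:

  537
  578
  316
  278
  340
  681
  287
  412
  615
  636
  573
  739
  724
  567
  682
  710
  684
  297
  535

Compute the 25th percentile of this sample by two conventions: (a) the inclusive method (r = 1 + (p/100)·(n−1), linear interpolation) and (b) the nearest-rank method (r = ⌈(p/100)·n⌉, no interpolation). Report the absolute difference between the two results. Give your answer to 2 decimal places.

Sorted: 278, 287, 297, 316, 340, 412, 535, 537, 567, 573, 578, 615, 636, 681, 682, 684, 710, 724, 739.
n = 19.
(a) r = 5.5; between ranks 5 (340) and 6 (412): 376.
(b) the nearest-rank method: rank 5 → 340.
|376 − 340| = 36.

36.00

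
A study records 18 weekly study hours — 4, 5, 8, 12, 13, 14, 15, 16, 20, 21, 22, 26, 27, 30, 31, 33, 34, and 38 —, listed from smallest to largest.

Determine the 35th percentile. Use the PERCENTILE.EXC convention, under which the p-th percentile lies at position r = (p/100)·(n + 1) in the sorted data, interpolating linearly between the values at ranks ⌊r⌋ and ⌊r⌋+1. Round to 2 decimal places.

14.65

n = 18.
r = (35/100)·(18 + 1) = 6.65.
Rank 6 is 14 and rank 7 is 15.
Interpolate: 14 + 0.65·(15 − 14) = 14 + 0.65·1 = 14.65.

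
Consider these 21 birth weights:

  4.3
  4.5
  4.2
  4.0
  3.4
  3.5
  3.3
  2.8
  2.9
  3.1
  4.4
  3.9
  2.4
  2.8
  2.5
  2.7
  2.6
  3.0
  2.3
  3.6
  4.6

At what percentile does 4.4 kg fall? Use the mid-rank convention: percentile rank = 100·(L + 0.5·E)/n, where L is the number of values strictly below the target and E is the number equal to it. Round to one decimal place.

88.1

Sorted: 2.3, 2.4, 2.5, 2.6, 2.7, 2.8, 2.8, 2.9, 3.0, 3.1, 3.3, 3.4, 3.5, 3.6, 3.9, 4.0, 4.2, 4.3, 4.4, 4.5, 4.6.
Count below 4.4: L = 18; count equal: E = 1; n = 21.
Percentile rank = 100·(18 + 0.5·1)/21 = 100·18.5/21 = 88.1.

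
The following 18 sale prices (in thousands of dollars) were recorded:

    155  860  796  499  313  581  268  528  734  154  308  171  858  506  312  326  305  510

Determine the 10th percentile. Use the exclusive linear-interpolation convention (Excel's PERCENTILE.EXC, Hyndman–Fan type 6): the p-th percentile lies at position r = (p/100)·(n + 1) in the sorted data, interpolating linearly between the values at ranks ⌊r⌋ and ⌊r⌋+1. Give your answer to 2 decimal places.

Sorted: 154, 155, 171, 268, 305, 308, 312, 313, 326, 499, 506, 510, 528, 581, 734, 796, 858, 860.
n = 18.
r = (10/100)·(18 + 1) = 1.9.
Rank 1 is 154 and rank 2 is 155.
Interpolate: 154 + 0.9·(155 − 154) = 154 + 0.9·1 = 154.9.

154.90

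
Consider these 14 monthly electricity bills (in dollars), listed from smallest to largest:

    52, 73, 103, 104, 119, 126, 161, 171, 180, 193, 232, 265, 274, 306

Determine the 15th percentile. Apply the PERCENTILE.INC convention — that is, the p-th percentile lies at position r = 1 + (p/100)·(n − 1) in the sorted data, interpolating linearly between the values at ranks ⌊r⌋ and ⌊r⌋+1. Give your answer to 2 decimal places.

n = 14.
r = 1 + (15/100)·(14 − 1) = 1 + 1.95 = 2.95.
Rank 2 is 73 and rank 3 is 103.
Interpolate: 73 + 0.95·(103 − 73) = 73 + 0.95·30 = 101.5.

101.50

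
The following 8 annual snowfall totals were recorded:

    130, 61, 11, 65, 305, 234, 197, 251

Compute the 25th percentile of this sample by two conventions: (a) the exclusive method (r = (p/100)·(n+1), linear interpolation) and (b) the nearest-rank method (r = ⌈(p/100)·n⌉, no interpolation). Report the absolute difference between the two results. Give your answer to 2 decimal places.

1.00

Sorted: 11, 61, 65, 130, 197, 234, 251, 305.
n = 8.
(a) r = 2.25; between ranks 2 (61) and 3 (65): 62.
(b) the nearest-rank method: rank 2 → 61.
|62 − 61| = 1.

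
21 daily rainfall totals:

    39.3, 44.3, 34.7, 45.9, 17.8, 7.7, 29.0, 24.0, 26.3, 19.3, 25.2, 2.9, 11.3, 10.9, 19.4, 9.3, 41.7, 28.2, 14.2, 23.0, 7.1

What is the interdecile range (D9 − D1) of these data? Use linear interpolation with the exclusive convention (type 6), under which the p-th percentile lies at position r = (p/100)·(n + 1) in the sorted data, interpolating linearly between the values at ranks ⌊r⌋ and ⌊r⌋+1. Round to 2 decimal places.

36.56

Sorted: 2.9, 7.1, 7.7, 9.3, 10.9, 11.3, 14.2, 17.8, 19.3, 19.4, 23.0, 24.0, 25.2, 26.3, 28.2, 29.0, 34.7, 39.3, 41.7, 44.3, 45.9.
n = 21.
P10: r = 2.2; ranks 2–3 are 7.1, 7.7; interpolating gives 7.22.
P90: r = 19.8; ranks 19–20 are 41.7, 44.3; interpolating gives 43.78.
Difference: 43.78 − 7.22 = 36.56.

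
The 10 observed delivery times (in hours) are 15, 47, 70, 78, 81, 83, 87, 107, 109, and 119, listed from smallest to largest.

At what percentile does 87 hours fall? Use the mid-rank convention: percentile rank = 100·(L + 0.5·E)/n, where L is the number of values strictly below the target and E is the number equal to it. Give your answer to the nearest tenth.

65.0

Count below 87: L = 6; count equal: E = 1; n = 10.
Percentile rank = 100·(6 + 0.5·1)/10 = 100·6.5/10 = 65.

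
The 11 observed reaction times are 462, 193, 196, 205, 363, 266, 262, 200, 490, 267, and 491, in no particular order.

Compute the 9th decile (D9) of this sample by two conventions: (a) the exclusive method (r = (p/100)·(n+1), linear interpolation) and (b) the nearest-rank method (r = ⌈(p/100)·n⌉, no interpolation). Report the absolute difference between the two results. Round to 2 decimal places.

0.80

Sorted: 193, 196, 200, 205, 262, 266, 267, 363, 462, 490, 491.
n = 11.
(a) r = 10.8; between ranks 10 (490) and 11 (491): 490.8.
(b) the nearest-rank method: rank 10 → 490.
|490.8 − 490| = 0.8.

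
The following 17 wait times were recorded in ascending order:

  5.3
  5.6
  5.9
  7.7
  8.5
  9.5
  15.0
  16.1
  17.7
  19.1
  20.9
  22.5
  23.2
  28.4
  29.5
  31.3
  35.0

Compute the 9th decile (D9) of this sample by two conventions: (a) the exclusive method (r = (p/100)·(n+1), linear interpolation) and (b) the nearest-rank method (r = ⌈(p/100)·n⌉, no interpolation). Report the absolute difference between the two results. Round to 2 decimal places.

n = 17.
(a) r = 16.2; between ranks 16 (31.3) and 17 (35.0): 32.04.
(b) the nearest-rank method: rank 16 → 31.3.
|32.04 − 31.3| = 0.74.

0.74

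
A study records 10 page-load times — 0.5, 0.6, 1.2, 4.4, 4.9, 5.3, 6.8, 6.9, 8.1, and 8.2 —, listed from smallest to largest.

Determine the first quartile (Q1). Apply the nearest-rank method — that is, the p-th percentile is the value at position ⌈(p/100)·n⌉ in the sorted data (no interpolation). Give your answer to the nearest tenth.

1.2

n = 10.
Position = ⌈25/100 · 10⌉ = ⌈2.5⌉ = 3.
The value at rank 3 is 1.2.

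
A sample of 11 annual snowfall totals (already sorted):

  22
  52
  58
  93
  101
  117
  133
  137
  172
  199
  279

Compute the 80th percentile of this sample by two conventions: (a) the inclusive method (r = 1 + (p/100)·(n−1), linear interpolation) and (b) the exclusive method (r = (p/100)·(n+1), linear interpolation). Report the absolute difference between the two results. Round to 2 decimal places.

16.20

n = 11.
(a) r = 9 → value at rank 9 = 172.
(b) r = 9.6; between ranks 9 (172) and 10 (199): 188.2.
|172 − 188.2| = 16.2.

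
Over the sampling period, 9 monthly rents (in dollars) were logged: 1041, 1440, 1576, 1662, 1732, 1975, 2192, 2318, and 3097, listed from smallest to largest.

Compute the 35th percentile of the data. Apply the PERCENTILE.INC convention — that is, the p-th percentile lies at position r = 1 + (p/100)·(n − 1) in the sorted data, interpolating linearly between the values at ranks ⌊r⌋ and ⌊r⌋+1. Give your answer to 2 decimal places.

1644.80

n = 9.
r = 1 + (35/100)·(9 − 1) = 1 + 2.8 = 3.8.
Rank 3 is 1576 and rank 4 is 1662.
Interpolate: 1576 + 0.8·(1662 − 1576) = 1576 + 0.8·86 = 1644.8.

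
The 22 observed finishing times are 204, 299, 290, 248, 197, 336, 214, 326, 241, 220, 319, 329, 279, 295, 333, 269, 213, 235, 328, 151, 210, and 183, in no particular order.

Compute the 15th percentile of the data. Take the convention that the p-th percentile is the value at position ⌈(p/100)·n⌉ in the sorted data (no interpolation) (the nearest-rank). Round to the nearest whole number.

Sorted: 151, 183, 197, 204, 210, 213, 214, 220, 235, 241, 248, 269, 279, 290, 295, 299, 319, 326, 328, 329, 333, 336.
n = 22.
Position = ⌈15/100 · 22⌉ = ⌈3.3⌉ = 4.
The value at rank 4 is 204.

204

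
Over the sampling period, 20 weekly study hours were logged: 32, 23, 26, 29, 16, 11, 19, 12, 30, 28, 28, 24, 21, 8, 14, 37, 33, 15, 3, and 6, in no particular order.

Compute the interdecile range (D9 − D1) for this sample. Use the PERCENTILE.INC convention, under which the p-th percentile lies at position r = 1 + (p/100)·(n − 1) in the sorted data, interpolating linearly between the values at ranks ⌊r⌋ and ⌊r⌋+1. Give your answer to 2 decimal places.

24.30

Sorted: 3, 6, 8, 11, 12, 14, 15, 16, 19, 21, 23, 24, 26, 28, 28, 29, 30, 32, 33, 37.
n = 20.
P10: r = 2.9; ranks 2–3 are 6, 8; interpolating gives 7.8.
P90: r = 18.1; ranks 18–19 are 32, 33; interpolating gives 32.1.
Difference: 32.1 − 7.8 = 24.3.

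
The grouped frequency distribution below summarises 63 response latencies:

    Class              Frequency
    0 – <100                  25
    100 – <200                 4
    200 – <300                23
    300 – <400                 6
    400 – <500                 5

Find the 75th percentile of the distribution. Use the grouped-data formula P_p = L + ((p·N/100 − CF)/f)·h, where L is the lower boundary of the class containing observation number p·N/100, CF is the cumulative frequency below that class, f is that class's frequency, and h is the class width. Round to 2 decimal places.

N = 63; target position k = 75/100 · 63 = 47.25.
Cumulative frequencies: 25, 29, 52, 58, 63.
Observation 47.25 falls in the class 200 – <300.
L = 200, CF = 29, f = 23, h = 100.
P75 = 200 + ((47.25 − 29)/23)·100 = 200 + 79.3478 = 279.348.

279.35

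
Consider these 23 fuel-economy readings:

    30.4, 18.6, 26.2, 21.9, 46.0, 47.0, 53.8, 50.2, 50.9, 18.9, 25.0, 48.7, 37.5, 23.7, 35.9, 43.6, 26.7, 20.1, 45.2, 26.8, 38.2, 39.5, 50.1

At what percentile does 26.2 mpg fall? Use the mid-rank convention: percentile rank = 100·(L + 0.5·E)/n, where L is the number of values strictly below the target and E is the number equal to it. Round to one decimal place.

Sorted: 18.6, 18.9, 20.1, 21.9, 23.7, 25.0, 26.2, 26.7, 26.8, 30.4, 35.9, 37.5, 38.2, 39.5, 43.6, 45.2, 46.0, 47.0, 48.7, 50.1, 50.2, 50.9, 53.8.
Count below 26.2: L = 6; count equal: E = 1; n = 23.
Percentile rank = 100·(6 + 0.5·1)/23 = 100·6.5/23 = 28.26.

28.3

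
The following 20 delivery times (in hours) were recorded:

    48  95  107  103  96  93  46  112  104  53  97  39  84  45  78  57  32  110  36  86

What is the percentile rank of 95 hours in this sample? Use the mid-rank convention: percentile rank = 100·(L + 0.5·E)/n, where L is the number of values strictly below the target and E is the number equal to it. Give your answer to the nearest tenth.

62.5

Sorted: 32, 36, 39, 45, 46, 48, 53, 57, 78, 84, 86, 93, 95, 96, 97, 103, 104, 107, 110, 112.
Count below 95: L = 12; count equal: E = 1; n = 20.
Percentile rank = 100·(12 + 0.5·1)/20 = 100·12.5/20 = 62.5.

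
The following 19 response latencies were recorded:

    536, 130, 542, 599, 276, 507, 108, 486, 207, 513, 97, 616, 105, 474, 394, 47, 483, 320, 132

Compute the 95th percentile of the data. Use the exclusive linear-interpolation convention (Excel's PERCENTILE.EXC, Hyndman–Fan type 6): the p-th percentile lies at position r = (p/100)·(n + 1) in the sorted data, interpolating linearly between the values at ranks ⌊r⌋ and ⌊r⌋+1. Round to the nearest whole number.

616

Sorted: 47, 97, 105, 108, 130, 132, 207, 276, 320, 394, 474, 483, 486, 507, 513, 536, 542, 599, 616.
n = 19.
r = (95/100)·(19 + 1) = 19.
r is an integer, so P95 is the value at rank 19: 616.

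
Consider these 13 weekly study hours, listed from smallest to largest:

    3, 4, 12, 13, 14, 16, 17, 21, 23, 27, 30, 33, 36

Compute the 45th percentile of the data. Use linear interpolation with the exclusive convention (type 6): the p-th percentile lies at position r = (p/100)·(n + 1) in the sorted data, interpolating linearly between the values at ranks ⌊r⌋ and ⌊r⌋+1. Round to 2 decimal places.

n = 13.
r = (45/100)·(13 + 1) = 6.3.
Rank 6 is 16 and rank 7 is 17.
Interpolate: 16 + 0.3·(17 − 16) = 16 + 0.3·1 = 16.3.

16.30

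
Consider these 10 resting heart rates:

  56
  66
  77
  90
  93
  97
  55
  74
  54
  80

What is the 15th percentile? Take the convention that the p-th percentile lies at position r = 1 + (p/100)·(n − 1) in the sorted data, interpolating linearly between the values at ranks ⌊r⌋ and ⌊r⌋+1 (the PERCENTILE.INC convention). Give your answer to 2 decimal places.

Sorted: 54, 55, 56, 66, 74, 77, 80, 90, 93, 97.
n = 10.
r = 1 + (15/100)·(10 − 1) = 1 + 1.35 = 2.35.
Rank 2 is 55 and rank 3 is 56.
Interpolate: 55 + 0.35·(56 − 55) = 55 + 0.35·1 = 55.35.

55.35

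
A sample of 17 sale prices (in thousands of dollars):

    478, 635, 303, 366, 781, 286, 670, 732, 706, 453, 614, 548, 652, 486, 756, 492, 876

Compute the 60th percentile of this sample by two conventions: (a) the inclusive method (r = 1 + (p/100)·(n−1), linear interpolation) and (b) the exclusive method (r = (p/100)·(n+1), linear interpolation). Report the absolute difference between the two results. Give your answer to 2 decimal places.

3.40

Sorted: 286, 303, 366, 453, 478, 486, 492, 548, 614, 635, 652, 670, 706, 732, 756, 781, 876.
n = 17.
(a) r = 10.6; between ranks 10 (635) and 11 (652): 645.2.
(b) r = 10.8; between ranks 10 (635) and 11 (652): 648.6.
|645.2 − 648.6| = 3.4.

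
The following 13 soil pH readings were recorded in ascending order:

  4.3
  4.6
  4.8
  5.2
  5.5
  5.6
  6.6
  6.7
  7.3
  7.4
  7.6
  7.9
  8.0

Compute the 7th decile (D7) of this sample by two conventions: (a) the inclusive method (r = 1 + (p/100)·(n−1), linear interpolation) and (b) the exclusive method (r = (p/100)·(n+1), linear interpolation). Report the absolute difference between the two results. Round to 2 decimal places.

0.04

n = 13.
(a) r = 9.4; between ranks 9 (7.3) and 10 (7.4): 7.34.
(b) r = 9.8; between ranks 9 (7.3) and 10 (7.4): 7.38.
|7.34 − 7.38| = 0.04.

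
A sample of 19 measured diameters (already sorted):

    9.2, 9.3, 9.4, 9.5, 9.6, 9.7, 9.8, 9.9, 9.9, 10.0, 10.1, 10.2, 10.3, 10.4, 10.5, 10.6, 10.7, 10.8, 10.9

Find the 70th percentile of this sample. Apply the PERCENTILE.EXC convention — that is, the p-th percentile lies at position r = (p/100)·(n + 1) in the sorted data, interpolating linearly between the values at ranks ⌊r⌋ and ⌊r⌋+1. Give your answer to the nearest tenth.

n = 19.
r = (70/100)·(19 + 1) = 14.
r is an integer, so P70 is the value at rank 14: 10.4.

10.4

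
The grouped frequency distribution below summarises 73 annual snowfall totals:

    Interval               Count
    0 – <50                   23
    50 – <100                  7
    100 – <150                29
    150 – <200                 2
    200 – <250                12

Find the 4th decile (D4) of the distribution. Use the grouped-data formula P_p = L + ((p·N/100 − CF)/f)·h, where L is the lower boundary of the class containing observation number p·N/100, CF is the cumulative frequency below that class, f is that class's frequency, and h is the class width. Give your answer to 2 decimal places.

N = 73; target position k = 40/100 · 73 = 29.2.
Cumulative frequencies: 23, 30, 59, 61, 73.
Observation 29.2 falls in the class 50 – <100.
L = 50, CF = 23, f = 7, h = 50.
P40 = 50 + ((29.2 − 23)/7)·50 = 50 + 44.2857 = 94.2857.

94.29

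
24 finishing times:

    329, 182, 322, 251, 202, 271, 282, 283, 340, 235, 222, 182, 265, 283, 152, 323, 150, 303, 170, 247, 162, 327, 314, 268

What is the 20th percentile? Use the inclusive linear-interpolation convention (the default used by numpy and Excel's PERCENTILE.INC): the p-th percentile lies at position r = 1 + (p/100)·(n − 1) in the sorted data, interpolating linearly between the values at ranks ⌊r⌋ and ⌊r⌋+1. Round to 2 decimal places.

Sorted: 150, 152, 162, 170, 182, 182, 202, 222, 235, 247, 251, 265, 268, 271, 282, 283, 283, 303, 314, 322, 323, 327, 329, 340.
n = 24.
r = 1 + (20/100)·(24 − 1) = 1 + 4.6 = 5.6.
Rank 5 is 182 and rank 6 is 182.
Interpolate: 182 + 0.6·(182 − 182) = 182 + 0.6·0 = 182.

182.00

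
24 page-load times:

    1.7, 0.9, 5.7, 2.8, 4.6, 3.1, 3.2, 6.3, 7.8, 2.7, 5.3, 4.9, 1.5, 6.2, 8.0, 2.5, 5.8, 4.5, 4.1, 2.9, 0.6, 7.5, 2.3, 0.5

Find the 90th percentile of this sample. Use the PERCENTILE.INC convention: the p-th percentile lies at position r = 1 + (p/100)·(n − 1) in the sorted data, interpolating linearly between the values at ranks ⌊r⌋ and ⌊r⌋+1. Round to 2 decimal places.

Sorted: 0.5, 0.6, 0.9, 1.5, 1.7, 2.3, 2.5, 2.7, 2.8, 2.9, 3.1, 3.2, 4.1, 4.5, 4.6, 4.9, 5.3, 5.7, 5.8, 6.2, 6.3, 7.5, 7.8, 8.0.
n = 24.
r = 1 + (90/100)·(24 − 1) = 1 + 20.7 = 21.7.
Rank 21 is 6.3 and rank 22 is 7.5.
Interpolate: 6.3 + 0.7·(7.5 − 6.3) = 6.3 + 0.7·1.2 = 7.14.

7.14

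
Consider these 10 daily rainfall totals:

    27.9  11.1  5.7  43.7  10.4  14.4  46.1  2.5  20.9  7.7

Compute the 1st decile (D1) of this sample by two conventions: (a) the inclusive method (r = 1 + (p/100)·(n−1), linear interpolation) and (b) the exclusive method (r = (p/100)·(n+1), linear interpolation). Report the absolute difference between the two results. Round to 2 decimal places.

2.56

Sorted: 2.5, 5.7, 7.7, 10.4, 11.1, 14.4, 20.9, 27.9, 43.7, 46.1.
n = 10.
(a) r = 1.9; between ranks 1 (2.5) and 2 (5.7): 5.38.
(b) r = 1.1; between ranks 1 (2.5) and 2 (5.7): 2.82.
|5.38 − 2.82| = 2.56.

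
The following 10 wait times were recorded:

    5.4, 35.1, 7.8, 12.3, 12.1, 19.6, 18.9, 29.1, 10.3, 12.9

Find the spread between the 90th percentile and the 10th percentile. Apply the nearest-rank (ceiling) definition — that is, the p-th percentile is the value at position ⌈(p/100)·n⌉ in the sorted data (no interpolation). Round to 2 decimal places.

23.70

Sorted: 5.4, 7.8, 10.3, 12.1, 12.3, 12.9, 18.9, 19.6, 29.1, 35.1.
n = 10.
P10: rank ⌈10/100·10⌉ = 1 → 5.4.
P90: rank ⌈90/100·10⌉ = 9 → 29.1.
Difference: 29.1 − 5.4 = 23.7.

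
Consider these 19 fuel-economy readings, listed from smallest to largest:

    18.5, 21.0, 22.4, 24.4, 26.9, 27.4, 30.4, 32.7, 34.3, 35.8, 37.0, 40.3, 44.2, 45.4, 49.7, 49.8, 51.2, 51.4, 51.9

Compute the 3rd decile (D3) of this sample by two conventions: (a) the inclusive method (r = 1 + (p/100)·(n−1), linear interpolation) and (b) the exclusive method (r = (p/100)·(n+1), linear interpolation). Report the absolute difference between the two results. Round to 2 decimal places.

1.20

n = 19.
(a) r = 6.4; between ranks 6 (27.4) and 7 (30.4): 28.6.
(b) r = 6 → value at rank 6 = 27.4.
|28.6 − 27.4| = 1.2.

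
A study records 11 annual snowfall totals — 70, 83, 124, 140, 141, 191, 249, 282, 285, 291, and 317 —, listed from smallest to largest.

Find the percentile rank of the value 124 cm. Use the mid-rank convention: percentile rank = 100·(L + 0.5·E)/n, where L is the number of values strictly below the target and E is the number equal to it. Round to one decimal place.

22.7

Count below 124: L = 2; count equal: E = 1; n = 11.
Percentile rank = 100·(2 + 0.5·1)/11 = 100·2.5/11 = 22.73.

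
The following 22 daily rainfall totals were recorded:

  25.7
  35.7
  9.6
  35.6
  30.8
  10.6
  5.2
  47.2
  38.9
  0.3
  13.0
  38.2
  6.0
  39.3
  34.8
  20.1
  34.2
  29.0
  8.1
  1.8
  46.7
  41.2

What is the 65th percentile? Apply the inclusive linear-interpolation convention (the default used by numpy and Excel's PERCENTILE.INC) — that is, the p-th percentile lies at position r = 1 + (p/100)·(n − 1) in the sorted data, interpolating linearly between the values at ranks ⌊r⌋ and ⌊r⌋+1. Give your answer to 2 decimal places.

35.32

Sorted: 0.3, 1.8, 5.2, 6.0, 8.1, 9.6, 10.6, 13.0, 20.1, 25.7, 29.0, 30.8, 34.2, 34.8, 35.6, 35.7, 38.2, 38.9, 39.3, 41.2, 46.7, 47.2.
n = 22.
r = 1 + (65/100)·(22 − 1) = 1 + 13.65 = 14.65.
Rank 14 is 34.8 and rank 15 is 35.6.
Interpolate: 34.8 + 0.65·(35.6 − 34.8) = 34.8 + 0.65·0.8 = 35.32.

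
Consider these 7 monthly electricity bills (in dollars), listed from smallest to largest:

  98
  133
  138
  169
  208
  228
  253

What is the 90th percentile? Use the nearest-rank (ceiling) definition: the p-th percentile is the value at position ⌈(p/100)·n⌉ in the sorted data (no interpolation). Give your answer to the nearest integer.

n = 7.
Position = ⌈90/100 · 7⌉ = ⌈6.3⌉ = 7.
The value at rank 7 is 253.

253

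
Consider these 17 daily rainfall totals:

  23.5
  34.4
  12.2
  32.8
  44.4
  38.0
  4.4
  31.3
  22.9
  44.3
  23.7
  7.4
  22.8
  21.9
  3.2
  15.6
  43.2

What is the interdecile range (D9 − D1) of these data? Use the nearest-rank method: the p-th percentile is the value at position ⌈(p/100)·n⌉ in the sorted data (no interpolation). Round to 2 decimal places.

Sorted: 3.2, 4.4, 7.4, 12.2, 15.6, 21.9, 22.8, 22.9, 23.5, 23.7, 31.3, 32.8, 34.4, 38.0, 43.2, 44.3, 44.4.
n = 17.
P10: rank ⌈10/100·17⌉ = 2 → 4.4.
P90: rank ⌈90/100·17⌉ = 16 → 44.3.
Difference: 44.3 − 4.4 = 39.9.

39.90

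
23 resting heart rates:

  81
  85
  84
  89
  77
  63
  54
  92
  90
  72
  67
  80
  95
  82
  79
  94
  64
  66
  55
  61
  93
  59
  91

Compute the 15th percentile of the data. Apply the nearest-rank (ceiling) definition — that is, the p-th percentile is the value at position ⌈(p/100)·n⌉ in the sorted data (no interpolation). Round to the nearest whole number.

61

Sorted: 54, 55, 59, 61, 63, 64, 66, 67, 72, 77, 79, 80, 81, 82, 84, 85, 89, 90, 91, 92, 93, 94, 95.
n = 23.
Position = ⌈15/100 · 23⌉ = ⌈3.45⌉ = 4.
The value at rank 4 is 61.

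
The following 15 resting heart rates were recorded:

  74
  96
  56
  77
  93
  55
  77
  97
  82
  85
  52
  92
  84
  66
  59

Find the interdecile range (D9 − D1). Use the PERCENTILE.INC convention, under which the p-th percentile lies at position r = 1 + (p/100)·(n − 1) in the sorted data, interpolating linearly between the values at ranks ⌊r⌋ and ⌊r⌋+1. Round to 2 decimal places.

39.40

Sorted: 52, 55, 56, 59, 66, 74, 77, 77, 82, 84, 85, 92, 93, 96, 97.
n = 15.
P10: r = 2.4; ranks 2–3 are 55, 56; interpolating gives 55.4.
P90: r = 13.6; ranks 13–14 are 93, 96; interpolating gives 94.8.
Difference: 94.8 − 55.4 = 39.4.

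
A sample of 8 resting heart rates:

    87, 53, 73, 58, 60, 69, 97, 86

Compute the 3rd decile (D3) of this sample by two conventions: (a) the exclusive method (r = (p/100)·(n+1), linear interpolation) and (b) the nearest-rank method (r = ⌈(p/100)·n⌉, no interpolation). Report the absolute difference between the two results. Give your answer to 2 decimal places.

Sorted: 53, 58, 60, 69, 73, 86, 87, 97.
n = 8.
(a) r = 2.7; between ranks 2 (58) and 3 (60): 59.4.
(b) the nearest-rank method: rank 3 → 60.
|59.4 − 60| = 0.6.

0.60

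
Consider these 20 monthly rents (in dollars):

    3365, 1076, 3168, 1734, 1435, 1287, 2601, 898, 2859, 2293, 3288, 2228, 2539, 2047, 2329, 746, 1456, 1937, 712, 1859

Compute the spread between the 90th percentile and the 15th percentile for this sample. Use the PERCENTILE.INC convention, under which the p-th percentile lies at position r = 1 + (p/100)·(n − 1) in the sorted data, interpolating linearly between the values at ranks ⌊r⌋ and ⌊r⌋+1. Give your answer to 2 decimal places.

2130.70

Sorted: 712, 746, 898, 1076, 1287, 1435, 1456, 1734, 1859, 1937, 2047, 2228, 2293, 2329, 2539, 2601, 2859, 3168, 3288, 3365.
n = 20.
P15: r = 3.85; ranks 3–4 are 898, 1076; interpolating gives 1049.3.
P90: r = 18.1; ranks 18–19 are 3168, 3288; interpolating gives 3180.
Difference: 3180 − 1049.3 = 2130.7.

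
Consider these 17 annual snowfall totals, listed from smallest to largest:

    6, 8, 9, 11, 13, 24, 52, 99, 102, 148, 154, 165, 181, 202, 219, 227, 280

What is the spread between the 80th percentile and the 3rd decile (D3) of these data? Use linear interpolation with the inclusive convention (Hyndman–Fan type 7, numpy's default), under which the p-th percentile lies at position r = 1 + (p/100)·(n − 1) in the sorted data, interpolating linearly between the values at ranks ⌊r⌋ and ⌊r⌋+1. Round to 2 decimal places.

n = 17.
P30: r = 5.8; ranks 5–6 are 13, 24; interpolating gives 21.8.
P80: r = 13.8; ranks 13–14 are 181, 202; interpolating gives 197.8.
Difference: 197.8 − 21.8 = 176.

176.00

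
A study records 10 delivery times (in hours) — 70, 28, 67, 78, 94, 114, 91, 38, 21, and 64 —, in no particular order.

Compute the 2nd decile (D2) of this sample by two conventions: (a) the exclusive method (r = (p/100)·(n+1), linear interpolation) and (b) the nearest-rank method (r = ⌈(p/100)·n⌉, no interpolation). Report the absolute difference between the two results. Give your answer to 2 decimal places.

2.00

Sorted: 21, 28, 38, 64, 67, 70, 78, 91, 94, 114.
n = 10.
(a) r = 2.2; between ranks 2 (28) and 3 (38): 30.
(b) the nearest-rank method: rank 2 → 28.
|30 − 28| = 2.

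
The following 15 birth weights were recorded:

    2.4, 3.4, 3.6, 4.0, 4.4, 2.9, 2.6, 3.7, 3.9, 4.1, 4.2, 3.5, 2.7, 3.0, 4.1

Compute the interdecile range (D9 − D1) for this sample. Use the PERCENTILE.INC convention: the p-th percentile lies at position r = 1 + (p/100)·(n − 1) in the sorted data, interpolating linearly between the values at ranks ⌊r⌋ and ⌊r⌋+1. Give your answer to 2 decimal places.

1.52

Sorted: 2.4, 2.6, 2.7, 2.9, 3.0, 3.4, 3.5, 3.6, 3.7, 3.9, 4.0, 4.1, 4.1, 4.2, 4.4.
n = 15.
P10: r = 2.4; ranks 2–3 are 2.6, 2.7; interpolating gives 2.64.
P90: r = 13.6; ranks 13–14 are 4.1, 4.2; interpolating gives 4.16.
Difference: 4.16 − 2.64 = 1.52.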